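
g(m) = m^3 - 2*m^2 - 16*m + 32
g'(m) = 3*m^2 - 4*m - 16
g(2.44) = -4.42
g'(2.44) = -7.90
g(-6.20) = -184.01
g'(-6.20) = 124.12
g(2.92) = -6.88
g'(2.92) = -2.10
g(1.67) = 4.36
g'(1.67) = -14.31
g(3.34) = -6.49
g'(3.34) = 4.11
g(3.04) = -7.03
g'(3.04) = -0.44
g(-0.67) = 41.52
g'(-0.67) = -11.97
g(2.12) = -1.38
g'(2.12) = -11.00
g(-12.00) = -1792.00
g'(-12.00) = 464.00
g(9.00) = 455.00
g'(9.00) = 191.00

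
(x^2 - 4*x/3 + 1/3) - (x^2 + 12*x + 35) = -40*x/3 - 104/3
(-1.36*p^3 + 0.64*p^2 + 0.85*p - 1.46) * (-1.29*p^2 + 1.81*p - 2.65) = 1.7544*p^5 - 3.2872*p^4 + 3.6659*p^3 + 1.7259*p^2 - 4.8951*p + 3.869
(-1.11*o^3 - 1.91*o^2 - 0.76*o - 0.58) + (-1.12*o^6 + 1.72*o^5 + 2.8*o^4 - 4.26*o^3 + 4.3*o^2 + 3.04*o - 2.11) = -1.12*o^6 + 1.72*o^5 + 2.8*o^4 - 5.37*o^3 + 2.39*o^2 + 2.28*o - 2.69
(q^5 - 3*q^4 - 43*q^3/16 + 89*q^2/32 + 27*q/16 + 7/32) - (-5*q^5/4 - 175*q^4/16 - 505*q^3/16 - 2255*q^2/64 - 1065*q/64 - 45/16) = 9*q^5/4 + 127*q^4/16 + 231*q^3/8 + 2433*q^2/64 + 1173*q/64 + 97/32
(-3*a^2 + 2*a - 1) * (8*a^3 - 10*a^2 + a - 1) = -24*a^5 + 46*a^4 - 31*a^3 + 15*a^2 - 3*a + 1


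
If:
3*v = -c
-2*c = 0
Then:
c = 0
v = 0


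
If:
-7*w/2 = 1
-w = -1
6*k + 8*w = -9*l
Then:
No Solution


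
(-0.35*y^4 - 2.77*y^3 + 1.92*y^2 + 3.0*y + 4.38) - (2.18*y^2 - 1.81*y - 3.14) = -0.35*y^4 - 2.77*y^3 - 0.26*y^2 + 4.81*y + 7.52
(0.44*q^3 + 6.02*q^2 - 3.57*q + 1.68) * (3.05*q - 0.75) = 1.342*q^4 + 18.031*q^3 - 15.4035*q^2 + 7.8015*q - 1.26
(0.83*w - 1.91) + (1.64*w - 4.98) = 2.47*w - 6.89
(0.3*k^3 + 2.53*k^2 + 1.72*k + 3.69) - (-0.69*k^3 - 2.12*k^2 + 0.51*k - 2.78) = 0.99*k^3 + 4.65*k^2 + 1.21*k + 6.47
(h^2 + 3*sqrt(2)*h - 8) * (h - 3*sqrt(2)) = h^3 - 26*h + 24*sqrt(2)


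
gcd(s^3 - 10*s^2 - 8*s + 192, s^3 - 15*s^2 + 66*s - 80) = s - 8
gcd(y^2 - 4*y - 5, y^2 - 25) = y - 5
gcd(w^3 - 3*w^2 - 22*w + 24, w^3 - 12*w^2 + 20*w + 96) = w - 6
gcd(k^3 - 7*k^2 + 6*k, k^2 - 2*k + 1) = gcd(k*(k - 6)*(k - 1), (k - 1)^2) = k - 1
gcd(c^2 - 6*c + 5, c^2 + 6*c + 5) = 1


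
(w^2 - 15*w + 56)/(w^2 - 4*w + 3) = (w^2 - 15*w + 56)/(w^2 - 4*w + 3)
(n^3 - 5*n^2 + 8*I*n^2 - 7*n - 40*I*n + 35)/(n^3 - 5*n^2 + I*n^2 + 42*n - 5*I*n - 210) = (n + I)/(n - 6*I)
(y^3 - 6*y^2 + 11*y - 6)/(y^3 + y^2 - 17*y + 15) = (y - 2)/(y + 5)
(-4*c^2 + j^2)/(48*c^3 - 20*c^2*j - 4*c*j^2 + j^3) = (-2*c - j)/(24*c^2 + 2*c*j - j^2)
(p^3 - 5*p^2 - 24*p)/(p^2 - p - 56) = p*(p + 3)/(p + 7)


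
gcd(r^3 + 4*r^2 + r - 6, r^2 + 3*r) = r + 3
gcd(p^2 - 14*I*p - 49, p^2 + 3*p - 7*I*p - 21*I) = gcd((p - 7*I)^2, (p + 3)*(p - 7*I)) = p - 7*I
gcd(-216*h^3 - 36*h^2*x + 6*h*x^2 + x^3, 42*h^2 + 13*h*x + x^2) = 6*h + x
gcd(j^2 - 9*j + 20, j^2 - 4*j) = j - 4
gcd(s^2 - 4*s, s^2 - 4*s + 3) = 1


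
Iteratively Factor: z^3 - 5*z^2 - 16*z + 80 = (z - 4)*(z^2 - z - 20) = (z - 4)*(z + 4)*(z - 5)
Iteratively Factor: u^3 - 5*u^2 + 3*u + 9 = (u - 3)*(u^2 - 2*u - 3) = (u - 3)*(u + 1)*(u - 3)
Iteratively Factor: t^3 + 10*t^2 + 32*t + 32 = (t + 4)*(t^2 + 6*t + 8) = (t + 2)*(t + 4)*(t + 4)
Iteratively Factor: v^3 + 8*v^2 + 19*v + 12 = (v + 1)*(v^2 + 7*v + 12) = (v + 1)*(v + 3)*(v + 4)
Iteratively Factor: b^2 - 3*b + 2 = (b - 1)*(b - 2)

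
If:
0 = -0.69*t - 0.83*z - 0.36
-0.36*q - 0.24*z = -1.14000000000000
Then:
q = 3.16666666666667 - 0.666666666666667*z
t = -1.20289855072464*z - 0.521739130434783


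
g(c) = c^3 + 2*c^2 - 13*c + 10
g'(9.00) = 266.00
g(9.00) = 784.00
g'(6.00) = 119.00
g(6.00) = 220.00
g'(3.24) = 31.45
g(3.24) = 22.89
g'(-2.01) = -8.92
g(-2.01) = 36.09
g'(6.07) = 121.81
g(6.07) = 228.43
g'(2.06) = 7.97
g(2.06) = 0.45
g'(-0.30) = -13.93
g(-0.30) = 14.05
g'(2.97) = 25.34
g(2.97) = 15.23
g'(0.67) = -8.97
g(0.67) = 2.49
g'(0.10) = -12.57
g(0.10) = 8.72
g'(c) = 3*c^2 + 4*c - 13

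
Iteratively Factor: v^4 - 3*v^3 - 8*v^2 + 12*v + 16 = (v + 1)*(v^3 - 4*v^2 - 4*v + 16) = (v - 2)*(v + 1)*(v^2 - 2*v - 8) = (v - 4)*(v - 2)*(v + 1)*(v + 2)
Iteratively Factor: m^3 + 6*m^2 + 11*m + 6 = (m + 3)*(m^2 + 3*m + 2) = (m + 1)*(m + 3)*(m + 2)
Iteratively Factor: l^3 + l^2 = (l + 1)*(l^2) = l*(l + 1)*(l)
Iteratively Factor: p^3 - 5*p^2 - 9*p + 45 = (p - 5)*(p^2 - 9) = (p - 5)*(p + 3)*(p - 3)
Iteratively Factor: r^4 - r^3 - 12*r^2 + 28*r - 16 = (r + 4)*(r^3 - 5*r^2 + 8*r - 4) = (r - 1)*(r + 4)*(r^2 - 4*r + 4) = (r - 2)*(r - 1)*(r + 4)*(r - 2)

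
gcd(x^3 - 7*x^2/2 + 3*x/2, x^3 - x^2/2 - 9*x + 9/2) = x^2 - 7*x/2 + 3/2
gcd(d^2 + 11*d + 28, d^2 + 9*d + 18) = 1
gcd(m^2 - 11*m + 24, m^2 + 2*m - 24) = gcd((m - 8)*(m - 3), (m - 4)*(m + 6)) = 1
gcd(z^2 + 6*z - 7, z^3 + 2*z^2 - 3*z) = z - 1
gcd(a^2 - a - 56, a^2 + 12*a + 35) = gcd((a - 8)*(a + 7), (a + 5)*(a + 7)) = a + 7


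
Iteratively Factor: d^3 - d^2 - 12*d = (d + 3)*(d^2 - 4*d) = (d - 4)*(d + 3)*(d)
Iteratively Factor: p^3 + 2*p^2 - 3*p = (p + 3)*(p^2 - p) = (p - 1)*(p + 3)*(p)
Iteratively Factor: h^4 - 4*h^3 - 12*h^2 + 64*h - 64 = (h - 2)*(h^3 - 2*h^2 - 16*h + 32) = (h - 4)*(h - 2)*(h^2 + 2*h - 8) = (h - 4)*(h - 2)*(h + 4)*(h - 2)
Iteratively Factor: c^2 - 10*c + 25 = (c - 5)*(c - 5)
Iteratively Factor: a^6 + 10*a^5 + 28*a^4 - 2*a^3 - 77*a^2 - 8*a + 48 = (a + 4)*(a^5 + 6*a^4 + 4*a^3 - 18*a^2 - 5*a + 12) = (a + 4)^2*(a^4 + 2*a^3 - 4*a^2 - 2*a + 3) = (a + 1)*(a + 4)^2*(a^3 + a^2 - 5*a + 3) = (a - 1)*(a + 1)*(a + 4)^2*(a^2 + 2*a - 3) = (a - 1)^2*(a + 1)*(a + 4)^2*(a + 3)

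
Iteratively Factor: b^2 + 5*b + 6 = (b + 3)*(b + 2)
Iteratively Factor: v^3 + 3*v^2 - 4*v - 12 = (v + 2)*(v^2 + v - 6) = (v - 2)*(v + 2)*(v + 3)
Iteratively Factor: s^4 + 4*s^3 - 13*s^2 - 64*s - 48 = (s + 3)*(s^3 + s^2 - 16*s - 16) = (s + 1)*(s + 3)*(s^2 - 16) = (s - 4)*(s + 1)*(s + 3)*(s + 4)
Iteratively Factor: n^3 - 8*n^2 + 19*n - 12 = (n - 1)*(n^2 - 7*n + 12) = (n - 3)*(n - 1)*(n - 4)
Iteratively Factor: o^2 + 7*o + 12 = (o + 4)*(o + 3)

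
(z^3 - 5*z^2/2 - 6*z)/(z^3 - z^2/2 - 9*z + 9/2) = z*(2*z^2 - 5*z - 12)/(2*z^3 - z^2 - 18*z + 9)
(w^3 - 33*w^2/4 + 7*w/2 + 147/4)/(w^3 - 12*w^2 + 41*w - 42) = (w + 7/4)/(w - 2)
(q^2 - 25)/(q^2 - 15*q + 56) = (q^2 - 25)/(q^2 - 15*q + 56)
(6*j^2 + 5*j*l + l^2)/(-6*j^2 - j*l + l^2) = (-3*j - l)/(3*j - l)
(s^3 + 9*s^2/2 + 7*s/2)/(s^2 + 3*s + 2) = s*(2*s + 7)/(2*(s + 2))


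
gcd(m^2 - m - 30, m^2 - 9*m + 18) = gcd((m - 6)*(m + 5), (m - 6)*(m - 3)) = m - 6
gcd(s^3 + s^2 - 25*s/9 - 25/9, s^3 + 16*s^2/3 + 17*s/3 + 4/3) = s + 1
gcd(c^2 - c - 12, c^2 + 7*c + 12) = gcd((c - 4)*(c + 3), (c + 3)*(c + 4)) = c + 3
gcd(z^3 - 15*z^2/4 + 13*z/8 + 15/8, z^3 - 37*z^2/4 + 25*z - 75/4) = z^2 - 17*z/4 + 15/4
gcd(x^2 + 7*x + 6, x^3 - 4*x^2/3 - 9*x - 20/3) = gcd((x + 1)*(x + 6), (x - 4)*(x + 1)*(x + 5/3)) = x + 1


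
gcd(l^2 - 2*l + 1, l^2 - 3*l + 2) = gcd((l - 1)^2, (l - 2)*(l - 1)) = l - 1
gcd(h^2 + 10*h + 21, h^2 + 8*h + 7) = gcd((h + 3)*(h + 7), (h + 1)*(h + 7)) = h + 7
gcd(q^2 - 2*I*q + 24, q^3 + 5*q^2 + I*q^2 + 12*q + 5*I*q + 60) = q + 4*I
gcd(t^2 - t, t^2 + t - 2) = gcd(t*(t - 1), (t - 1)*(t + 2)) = t - 1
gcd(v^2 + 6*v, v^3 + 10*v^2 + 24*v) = v^2 + 6*v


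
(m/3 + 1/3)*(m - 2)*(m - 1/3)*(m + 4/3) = m^4/3 - 31*m^2/27 - 14*m/27 + 8/27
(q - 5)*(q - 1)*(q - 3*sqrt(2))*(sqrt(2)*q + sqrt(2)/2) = sqrt(2)*q^4 - 11*sqrt(2)*q^3/2 - 6*q^3 + 2*sqrt(2)*q^2 + 33*q^2 - 12*q + 5*sqrt(2)*q/2 - 15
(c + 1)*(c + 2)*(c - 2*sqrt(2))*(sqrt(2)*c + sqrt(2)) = sqrt(2)*c^4 - 4*c^3 + 4*sqrt(2)*c^3 - 16*c^2 + 5*sqrt(2)*c^2 - 20*c + 2*sqrt(2)*c - 8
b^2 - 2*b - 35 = (b - 7)*(b + 5)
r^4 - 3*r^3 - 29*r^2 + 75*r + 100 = (r - 5)*(r - 4)*(r + 1)*(r + 5)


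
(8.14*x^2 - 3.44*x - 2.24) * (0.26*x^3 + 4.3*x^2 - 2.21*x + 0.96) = 2.1164*x^5 + 34.1076*x^4 - 33.3638*x^3 + 5.7848*x^2 + 1.648*x - 2.1504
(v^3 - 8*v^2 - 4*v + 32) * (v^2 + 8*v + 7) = v^5 - 61*v^3 - 56*v^2 + 228*v + 224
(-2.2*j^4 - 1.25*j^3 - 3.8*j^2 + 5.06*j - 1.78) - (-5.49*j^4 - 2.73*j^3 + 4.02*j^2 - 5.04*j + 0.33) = 3.29*j^4 + 1.48*j^3 - 7.82*j^2 + 10.1*j - 2.11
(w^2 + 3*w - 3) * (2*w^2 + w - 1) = 2*w^4 + 7*w^3 - 4*w^2 - 6*w + 3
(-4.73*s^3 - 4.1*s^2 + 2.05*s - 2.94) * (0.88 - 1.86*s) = 8.7978*s^4 + 3.4636*s^3 - 7.421*s^2 + 7.2724*s - 2.5872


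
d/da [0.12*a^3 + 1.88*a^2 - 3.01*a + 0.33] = 0.36*a^2 + 3.76*a - 3.01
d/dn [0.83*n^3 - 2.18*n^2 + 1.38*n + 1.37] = 2.49*n^2 - 4.36*n + 1.38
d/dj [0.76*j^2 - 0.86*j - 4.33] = 1.52*j - 0.86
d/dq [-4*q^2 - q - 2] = -8*q - 1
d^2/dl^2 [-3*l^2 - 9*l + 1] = -6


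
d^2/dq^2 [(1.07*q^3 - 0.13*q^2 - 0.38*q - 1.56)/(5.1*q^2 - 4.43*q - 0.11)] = (2.8421709430404e-14*q^5 - 2.8421709430404e-14*q^4 + 17.556046*q^3 - 240.762714*q^2 + 210.269082*q - 62.612806)/(132.651*q^6 - 345.6729*q^5 + 291.67767*q^4 - 72.026927*q^3 - 6.291087*q^2 - 0.160809*q - 0.001331)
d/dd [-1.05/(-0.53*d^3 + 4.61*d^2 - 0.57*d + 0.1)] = (-1.6695*d^2 + 9.681*d - 0.5985)/(0.53*d^3 - 4.61*d^2 + 0.57*d - 0.1)^2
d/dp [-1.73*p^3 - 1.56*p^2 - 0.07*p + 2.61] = -5.19*p^2 - 3.12*p - 0.07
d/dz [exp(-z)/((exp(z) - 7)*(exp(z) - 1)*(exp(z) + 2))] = 2*(-2*exp(3*z) + 9*exp(2*z) + 9*exp(z) - 7)*exp(-z)/(exp(6*z) - 12*exp(5*z) + 18*exp(4*z) + 136*exp(3*z) - 87*exp(2*z) - 252*exp(z) + 196)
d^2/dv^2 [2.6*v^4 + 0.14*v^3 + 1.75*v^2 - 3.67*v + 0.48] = 31.2*v^2 + 0.84*v + 3.5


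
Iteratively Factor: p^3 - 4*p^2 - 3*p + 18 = (p - 3)*(p^2 - p - 6) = (p - 3)*(p + 2)*(p - 3)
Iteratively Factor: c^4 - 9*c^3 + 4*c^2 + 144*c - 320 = (c - 5)*(c^3 - 4*c^2 - 16*c + 64) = (c - 5)*(c + 4)*(c^2 - 8*c + 16) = (c - 5)*(c - 4)*(c + 4)*(c - 4)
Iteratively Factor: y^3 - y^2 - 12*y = (y)*(y^2 - y - 12) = y*(y - 4)*(y + 3)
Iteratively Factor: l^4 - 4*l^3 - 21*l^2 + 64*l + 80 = (l - 4)*(l^3 - 21*l - 20) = (l - 4)*(l + 4)*(l^2 - 4*l - 5) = (l - 4)*(l + 1)*(l + 4)*(l - 5)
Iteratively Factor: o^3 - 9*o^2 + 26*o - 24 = (o - 2)*(o^2 - 7*o + 12) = (o - 4)*(o - 2)*(o - 3)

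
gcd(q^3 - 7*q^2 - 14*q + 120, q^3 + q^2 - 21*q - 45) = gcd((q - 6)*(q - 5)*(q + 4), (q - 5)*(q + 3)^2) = q - 5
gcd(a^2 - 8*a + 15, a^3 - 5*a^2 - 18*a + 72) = a - 3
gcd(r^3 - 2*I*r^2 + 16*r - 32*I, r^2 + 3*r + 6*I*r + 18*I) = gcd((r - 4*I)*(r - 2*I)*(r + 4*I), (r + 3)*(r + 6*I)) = 1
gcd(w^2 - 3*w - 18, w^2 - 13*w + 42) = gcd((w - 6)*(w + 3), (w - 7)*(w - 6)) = w - 6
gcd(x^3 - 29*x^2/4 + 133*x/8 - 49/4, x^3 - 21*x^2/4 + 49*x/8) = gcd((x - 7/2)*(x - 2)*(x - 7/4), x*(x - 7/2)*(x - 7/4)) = x^2 - 21*x/4 + 49/8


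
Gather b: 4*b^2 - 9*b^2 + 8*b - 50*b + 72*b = -5*b^2 + 30*b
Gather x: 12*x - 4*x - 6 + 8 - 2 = 8*x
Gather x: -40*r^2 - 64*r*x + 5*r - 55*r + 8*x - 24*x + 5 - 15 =-40*r^2 - 50*r + x*(-64*r - 16) - 10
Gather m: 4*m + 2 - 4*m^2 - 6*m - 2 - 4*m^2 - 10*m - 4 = -8*m^2 - 12*m - 4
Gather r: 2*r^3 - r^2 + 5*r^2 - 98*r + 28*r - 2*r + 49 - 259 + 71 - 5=2*r^3 + 4*r^2 - 72*r - 144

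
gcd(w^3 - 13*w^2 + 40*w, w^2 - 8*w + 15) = w - 5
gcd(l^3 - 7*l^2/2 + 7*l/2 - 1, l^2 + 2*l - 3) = l - 1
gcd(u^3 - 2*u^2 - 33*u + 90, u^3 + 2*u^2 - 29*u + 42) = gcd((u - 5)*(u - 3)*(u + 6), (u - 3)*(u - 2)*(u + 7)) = u - 3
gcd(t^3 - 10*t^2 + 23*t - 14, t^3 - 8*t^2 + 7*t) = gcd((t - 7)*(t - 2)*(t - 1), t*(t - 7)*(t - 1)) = t^2 - 8*t + 7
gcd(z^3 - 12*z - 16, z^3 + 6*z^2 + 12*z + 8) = z^2 + 4*z + 4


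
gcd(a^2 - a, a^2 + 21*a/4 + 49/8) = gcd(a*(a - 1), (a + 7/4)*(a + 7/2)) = 1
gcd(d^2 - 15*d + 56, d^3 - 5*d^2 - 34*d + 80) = d - 8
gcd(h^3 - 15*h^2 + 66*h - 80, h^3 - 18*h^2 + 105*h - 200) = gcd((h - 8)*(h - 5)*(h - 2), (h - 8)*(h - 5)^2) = h^2 - 13*h + 40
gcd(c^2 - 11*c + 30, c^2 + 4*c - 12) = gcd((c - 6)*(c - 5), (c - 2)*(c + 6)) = 1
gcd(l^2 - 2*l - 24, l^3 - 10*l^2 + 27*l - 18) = l - 6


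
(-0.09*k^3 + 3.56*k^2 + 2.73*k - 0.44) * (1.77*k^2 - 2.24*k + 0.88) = -0.1593*k^5 + 6.5028*k^4 - 3.2215*k^3 - 3.7612*k^2 + 3.388*k - 0.3872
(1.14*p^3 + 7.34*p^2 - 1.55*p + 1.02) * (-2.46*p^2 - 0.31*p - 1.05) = -2.8044*p^5 - 18.4098*p^4 + 0.340600000000001*p^3 - 9.7357*p^2 + 1.3113*p - 1.071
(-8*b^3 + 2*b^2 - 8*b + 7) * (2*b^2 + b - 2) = -16*b^5 - 4*b^4 + 2*b^3 + 2*b^2 + 23*b - 14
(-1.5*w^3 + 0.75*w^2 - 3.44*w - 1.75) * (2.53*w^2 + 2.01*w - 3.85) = -3.795*w^5 - 1.1175*w^4 - 1.4207*w^3 - 14.2294*w^2 + 9.7265*w + 6.7375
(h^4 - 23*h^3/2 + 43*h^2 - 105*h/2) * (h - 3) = h^5 - 29*h^4/2 + 155*h^3/2 - 363*h^2/2 + 315*h/2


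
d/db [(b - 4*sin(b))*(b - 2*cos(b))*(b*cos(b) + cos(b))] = (b + 1)*(b - 4*sin(b))*(2*sin(b) + 1)*cos(b) - (b + 1)*(b - 2*cos(b))*(4*cos(b) - 1)*cos(b) - (b - 4*sin(b))*(b - 2*cos(b))*(b*sin(b) - sqrt(2)*cos(b + pi/4))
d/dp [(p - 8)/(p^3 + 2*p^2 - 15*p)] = (p*(p^2 + 2*p - 15) - (p - 8)*(3*p^2 + 4*p - 15))/(p^2*(p^2 + 2*p - 15)^2)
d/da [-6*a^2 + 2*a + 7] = 2 - 12*a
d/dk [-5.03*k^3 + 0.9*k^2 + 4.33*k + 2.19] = -15.09*k^2 + 1.8*k + 4.33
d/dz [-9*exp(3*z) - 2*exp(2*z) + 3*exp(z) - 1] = (-27*exp(2*z) - 4*exp(z) + 3)*exp(z)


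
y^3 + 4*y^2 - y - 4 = (y - 1)*(y + 1)*(y + 4)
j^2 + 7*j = j*(j + 7)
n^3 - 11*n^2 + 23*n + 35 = (n - 7)*(n - 5)*(n + 1)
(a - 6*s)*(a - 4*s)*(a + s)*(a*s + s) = a^4*s - 9*a^3*s^2 + a^3*s + 14*a^2*s^3 - 9*a^2*s^2 + 24*a*s^4 + 14*a*s^3 + 24*s^4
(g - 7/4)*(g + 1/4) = g^2 - 3*g/2 - 7/16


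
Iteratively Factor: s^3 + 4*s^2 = (s)*(s^2 + 4*s) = s*(s + 4)*(s)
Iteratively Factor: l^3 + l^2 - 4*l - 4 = (l - 2)*(l^2 + 3*l + 2) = (l - 2)*(l + 2)*(l + 1)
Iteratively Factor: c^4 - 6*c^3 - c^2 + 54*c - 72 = (c + 3)*(c^3 - 9*c^2 + 26*c - 24) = (c - 4)*(c + 3)*(c^2 - 5*c + 6) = (c - 4)*(c - 2)*(c + 3)*(c - 3)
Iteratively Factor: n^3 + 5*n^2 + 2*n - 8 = (n - 1)*(n^2 + 6*n + 8) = (n - 1)*(n + 2)*(n + 4)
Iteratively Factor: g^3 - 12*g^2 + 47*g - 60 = (g - 3)*(g^2 - 9*g + 20) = (g - 4)*(g - 3)*(g - 5)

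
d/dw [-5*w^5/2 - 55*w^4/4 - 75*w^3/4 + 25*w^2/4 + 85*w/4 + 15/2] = -25*w^4/2 - 55*w^3 - 225*w^2/4 + 25*w/2 + 85/4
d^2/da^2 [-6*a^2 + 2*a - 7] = -12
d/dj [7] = 0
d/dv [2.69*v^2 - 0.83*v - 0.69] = 5.38*v - 0.83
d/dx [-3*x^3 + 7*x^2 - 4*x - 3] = -9*x^2 + 14*x - 4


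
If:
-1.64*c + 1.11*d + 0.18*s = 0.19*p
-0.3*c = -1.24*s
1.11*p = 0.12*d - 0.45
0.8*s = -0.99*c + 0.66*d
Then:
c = -0.22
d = -0.39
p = -0.45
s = -0.05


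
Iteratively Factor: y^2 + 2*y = (y)*(y + 2)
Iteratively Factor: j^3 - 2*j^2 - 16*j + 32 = (j + 4)*(j^2 - 6*j + 8) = (j - 4)*(j + 4)*(j - 2)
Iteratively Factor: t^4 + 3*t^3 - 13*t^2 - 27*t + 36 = (t - 3)*(t^3 + 6*t^2 + 5*t - 12) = (t - 3)*(t - 1)*(t^2 + 7*t + 12) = (t - 3)*(t - 1)*(t + 3)*(t + 4)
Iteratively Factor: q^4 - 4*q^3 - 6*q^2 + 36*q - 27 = (q - 3)*(q^3 - q^2 - 9*q + 9) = (q - 3)^2*(q^2 + 2*q - 3) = (q - 3)^2*(q + 3)*(q - 1)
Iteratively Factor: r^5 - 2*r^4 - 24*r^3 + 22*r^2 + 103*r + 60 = (r + 4)*(r^4 - 6*r^3 + 22*r + 15) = (r + 1)*(r + 4)*(r^3 - 7*r^2 + 7*r + 15) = (r - 5)*(r + 1)*(r + 4)*(r^2 - 2*r - 3) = (r - 5)*(r - 3)*(r + 1)*(r + 4)*(r + 1)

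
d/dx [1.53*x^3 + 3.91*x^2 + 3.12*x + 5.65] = 4.59*x^2 + 7.82*x + 3.12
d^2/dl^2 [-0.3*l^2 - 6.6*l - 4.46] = -0.600000000000000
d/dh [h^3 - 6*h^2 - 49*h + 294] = 3*h^2 - 12*h - 49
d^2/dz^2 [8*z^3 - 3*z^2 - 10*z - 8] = 48*z - 6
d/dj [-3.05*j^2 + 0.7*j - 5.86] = 0.7 - 6.1*j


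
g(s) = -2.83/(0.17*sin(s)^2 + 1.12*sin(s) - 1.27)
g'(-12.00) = 8.09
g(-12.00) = 4.56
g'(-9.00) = -0.87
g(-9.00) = 1.66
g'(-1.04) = 0.27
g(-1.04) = 1.34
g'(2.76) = -4.76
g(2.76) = 3.41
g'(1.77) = -10495.89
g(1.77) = 321.38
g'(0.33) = 4.17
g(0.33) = 3.18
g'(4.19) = -0.26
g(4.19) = 1.34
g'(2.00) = -136.54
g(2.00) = 25.49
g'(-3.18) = -2.13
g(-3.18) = 2.31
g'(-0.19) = 1.35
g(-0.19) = 1.92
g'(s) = -2.83*(-0.34*sin(s)*cos(s) - 1.12*cos(s))/(0.17*sin(s)^2 + 1.12*sin(s) - 1.27)^2 = (0.9622*sin(s) + 3.1696)*cos(s)/(0.17*sin(s)^2 + 1.12*sin(s) - 1.27)^2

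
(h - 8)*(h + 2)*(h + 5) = h^3 - h^2 - 46*h - 80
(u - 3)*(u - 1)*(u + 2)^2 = u^4 - 9*u^2 - 4*u + 12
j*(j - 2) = j^2 - 2*j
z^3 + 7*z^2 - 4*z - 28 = (z - 2)*(z + 2)*(z + 7)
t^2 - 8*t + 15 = (t - 5)*(t - 3)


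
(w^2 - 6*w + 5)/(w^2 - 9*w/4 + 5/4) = 4*(w - 5)/(4*w - 5)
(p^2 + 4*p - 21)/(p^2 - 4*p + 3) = (p + 7)/(p - 1)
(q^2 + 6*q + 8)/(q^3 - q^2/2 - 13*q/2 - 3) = 2*(q + 4)/(2*q^2 - 5*q - 3)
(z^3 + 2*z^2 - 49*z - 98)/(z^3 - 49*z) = (z + 2)/z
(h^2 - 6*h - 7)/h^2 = 1 - 6/h - 7/h^2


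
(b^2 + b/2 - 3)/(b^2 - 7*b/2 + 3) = (b + 2)/(b - 2)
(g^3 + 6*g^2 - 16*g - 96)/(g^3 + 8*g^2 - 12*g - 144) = (g + 4)/(g + 6)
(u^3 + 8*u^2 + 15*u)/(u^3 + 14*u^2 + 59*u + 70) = u*(u + 3)/(u^2 + 9*u + 14)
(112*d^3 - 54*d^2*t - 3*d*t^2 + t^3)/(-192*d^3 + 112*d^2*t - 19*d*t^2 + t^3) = (-14*d^2 + 5*d*t + t^2)/(24*d^2 - 11*d*t + t^2)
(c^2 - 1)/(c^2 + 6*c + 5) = (c - 1)/(c + 5)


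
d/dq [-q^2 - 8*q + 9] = -2*q - 8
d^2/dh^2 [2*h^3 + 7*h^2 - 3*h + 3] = 12*h + 14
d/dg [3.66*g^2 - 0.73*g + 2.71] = 7.32*g - 0.73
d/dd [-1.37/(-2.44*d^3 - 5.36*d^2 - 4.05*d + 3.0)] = (-10.0284*d^2 - 14.6864*d - 5.5485)/(2.44*d^3 + 5.36*d^2 + 4.05*d - 3.0)^2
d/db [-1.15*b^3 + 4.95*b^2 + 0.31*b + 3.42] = -3.45*b^2 + 9.9*b + 0.31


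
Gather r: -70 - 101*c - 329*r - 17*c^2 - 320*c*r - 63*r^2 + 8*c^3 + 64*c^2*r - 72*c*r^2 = 8*c^3 - 17*c^2 - 101*c + r^2*(-72*c - 63) + r*(64*c^2 - 320*c - 329) - 70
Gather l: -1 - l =-l - 1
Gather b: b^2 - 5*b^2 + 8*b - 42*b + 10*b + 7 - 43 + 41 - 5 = -4*b^2 - 24*b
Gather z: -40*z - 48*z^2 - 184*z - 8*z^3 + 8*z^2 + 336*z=-8*z^3 - 40*z^2 + 112*z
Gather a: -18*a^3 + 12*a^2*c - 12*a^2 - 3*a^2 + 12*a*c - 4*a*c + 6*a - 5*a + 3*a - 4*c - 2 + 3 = -18*a^3 + a^2*(12*c - 15) + a*(8*c + 4) - 4*c + 1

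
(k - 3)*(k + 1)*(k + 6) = k^3 + 4*k^2 - 15*k - 18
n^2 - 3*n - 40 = (n - 8)*(n + 5)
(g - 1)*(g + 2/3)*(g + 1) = g^3 + 2*g^2/3 - g - 2/3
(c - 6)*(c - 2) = c^2 - 8*c + 12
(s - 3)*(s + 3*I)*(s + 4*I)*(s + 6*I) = s^4 - 3*s^3 + 13*I*s^3 - 54*s^2 - 39*I*s^2 + 162*s - 72*I*s + 216*I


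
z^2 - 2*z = z*(z - 2)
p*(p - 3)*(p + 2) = p^3 - p^2 - 6*p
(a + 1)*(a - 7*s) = a^2 - 7*a*s + a - 7*s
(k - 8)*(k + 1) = k^2 - 7*k - 8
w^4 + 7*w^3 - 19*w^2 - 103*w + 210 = (w - 3)*(w - 2)*(w + 5)*(w + 7)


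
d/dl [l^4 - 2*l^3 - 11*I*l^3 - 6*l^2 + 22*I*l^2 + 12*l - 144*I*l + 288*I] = 4*l^3 + l^2*(-6 - 33*I) + l*(-12 + 44*I) + 12 - 144*I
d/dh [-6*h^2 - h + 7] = -12*h - 1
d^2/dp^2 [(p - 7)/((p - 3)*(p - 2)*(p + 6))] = 2*(3*p^5 - 39*p^4 - 31*p^3 + 267*p^2 + 1152*p - 2916)/(p^9 + 3*p^8 - 69*p^7 - 35*p^6 + 1872*p^5 - 3348*p^4 - 15120*p^3 + 66096*p^2 - 93312*p + 46656)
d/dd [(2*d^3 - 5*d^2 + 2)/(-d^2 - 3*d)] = (-2*d^4 - 12*d^3 + 15*d^2 + 4*d + 6)/(d^2*(d^2 + 6*d + 9))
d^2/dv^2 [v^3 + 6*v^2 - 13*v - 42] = 6*v + 12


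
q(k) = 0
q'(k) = 0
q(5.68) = 0.00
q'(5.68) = 0.00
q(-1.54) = 0.00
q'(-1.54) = 0.00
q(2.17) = 0.00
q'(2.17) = 0.00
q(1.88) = 0.00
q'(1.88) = 0.00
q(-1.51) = 0.00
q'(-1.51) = 0.00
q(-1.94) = 0.00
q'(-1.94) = 0.00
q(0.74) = 0.00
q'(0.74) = 0.00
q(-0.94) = 0.00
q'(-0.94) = 0.00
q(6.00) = 0.00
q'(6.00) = 0.00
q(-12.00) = 0.00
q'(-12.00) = 0.00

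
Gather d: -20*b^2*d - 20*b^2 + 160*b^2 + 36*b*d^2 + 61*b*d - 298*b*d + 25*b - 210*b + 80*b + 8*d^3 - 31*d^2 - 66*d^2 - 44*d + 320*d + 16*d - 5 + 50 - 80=140*b^2 - 105*b + 8*d^3 + d^2*(36*b - 97) + d*(-20*b^2 - 237*b + 292) - 35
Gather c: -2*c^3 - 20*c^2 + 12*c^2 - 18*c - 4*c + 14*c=-2*c^3 - 8*c^2 - 8*c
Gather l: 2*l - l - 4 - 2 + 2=l - 4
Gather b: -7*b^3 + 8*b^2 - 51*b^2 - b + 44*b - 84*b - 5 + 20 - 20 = -7*b^3 - 43*b^2 - 41*b - 5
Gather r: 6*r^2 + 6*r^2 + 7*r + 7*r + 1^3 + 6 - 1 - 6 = 12*r^2 + 14*r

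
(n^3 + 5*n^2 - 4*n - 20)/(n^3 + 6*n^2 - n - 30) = (n + 2)/(n + 3)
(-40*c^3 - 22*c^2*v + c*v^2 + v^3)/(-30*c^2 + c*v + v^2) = (8*c^2 + 6*c*v + v^2)/(6*c + v)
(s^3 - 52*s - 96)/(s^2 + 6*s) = s - 6 - 16/s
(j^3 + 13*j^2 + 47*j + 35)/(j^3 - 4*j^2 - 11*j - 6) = (j^2 + 12*j + 35)/(j^2 - 5*j - 6)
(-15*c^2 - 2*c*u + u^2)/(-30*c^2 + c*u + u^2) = (3*c + u)/(6*c + u)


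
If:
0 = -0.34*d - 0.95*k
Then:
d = -2.79411764705882*k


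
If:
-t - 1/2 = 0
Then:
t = -1/2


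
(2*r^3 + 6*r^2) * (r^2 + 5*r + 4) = 2*r^5 + 16*r^4 + 38*r^3 + 24*r^2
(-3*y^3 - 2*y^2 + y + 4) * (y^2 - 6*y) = -3*y^5 + 16*y^4 + 13*y^3 - 2*y^2 - 24*y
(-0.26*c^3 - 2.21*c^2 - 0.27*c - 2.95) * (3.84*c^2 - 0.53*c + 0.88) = -0.9984*c^5 - 8.3486*c^4 - 0.0943000000000001*c^3 - 13.1297*c^2 + 1.3259*c - 2.596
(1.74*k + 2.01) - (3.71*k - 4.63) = 6.64 - 1.97*k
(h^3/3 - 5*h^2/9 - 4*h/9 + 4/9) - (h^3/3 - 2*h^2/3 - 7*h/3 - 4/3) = h^2/9 + 17*h/9 + 16/9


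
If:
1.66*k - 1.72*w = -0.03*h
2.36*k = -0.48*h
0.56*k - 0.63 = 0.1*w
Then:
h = -6.56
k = 1.33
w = 1.17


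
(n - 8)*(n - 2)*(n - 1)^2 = n^4 - 12*n^3 + 37*n^2 - 42*n + 16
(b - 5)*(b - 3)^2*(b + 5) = b^4 - 6*b^3 - 16*b^2 + 150*b - 225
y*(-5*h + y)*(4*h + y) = -20*h^2*y - h*y^2 + y^3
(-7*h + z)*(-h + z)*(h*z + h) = 7*h^3*z + 7*h^3 - 8*h^2*z^2 - 8*h^2*z + h*z^3 + h*z^2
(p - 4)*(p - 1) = p^2 - 5*p + 4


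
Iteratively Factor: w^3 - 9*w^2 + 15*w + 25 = (w - 5)*(w^2 - 4*w - 5) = (w - 5)*(w + 1)*(w - 5)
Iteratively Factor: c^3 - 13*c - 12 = (c + 3)*(c^2 - 3*c - 4) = (c - 4)*(c + 3)*(c + 1)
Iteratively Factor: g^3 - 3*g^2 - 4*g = (g + 1)*(g^2 - 4*g) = g*(g + 1)*(g - 4)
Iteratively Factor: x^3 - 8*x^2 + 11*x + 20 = (x + 1)*(x^2 - 9*x + 20) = (x - 5)*(x + 1)*(x - 4)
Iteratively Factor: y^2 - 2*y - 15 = (y - 5)*(y + 3)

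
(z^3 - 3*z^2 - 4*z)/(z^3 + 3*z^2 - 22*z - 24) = z/(z + 6)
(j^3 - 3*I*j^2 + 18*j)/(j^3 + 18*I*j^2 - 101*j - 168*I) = j*(j - 6*I)/(j^2 + 15*I*j - 56)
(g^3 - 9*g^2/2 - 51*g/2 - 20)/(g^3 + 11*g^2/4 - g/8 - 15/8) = 4*(g - 8)/(4*g - 3)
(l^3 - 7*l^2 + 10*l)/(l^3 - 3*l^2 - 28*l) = (-l^2 + 7*l - 10)/(-l^2 + 3*l + 28)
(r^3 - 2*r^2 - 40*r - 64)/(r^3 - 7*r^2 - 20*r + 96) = (r + 2)/(r - 3)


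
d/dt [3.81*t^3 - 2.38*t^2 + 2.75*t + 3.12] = 11.43*t^2 - 4.76*t + 2.75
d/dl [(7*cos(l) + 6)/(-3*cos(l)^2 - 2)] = (-21*cos(l)^2 - 36*cos(l) + 14)*sin(l)/(3*sin(l)^2 - 5)^2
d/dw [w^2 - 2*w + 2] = 2*w - 2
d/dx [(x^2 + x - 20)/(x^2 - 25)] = -1/(x^2 - 10*x + 25)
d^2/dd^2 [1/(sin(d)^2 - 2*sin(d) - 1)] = 2*(2*sin(d)^4 - 3*sin(d)^3 + sin(d)^2 + 5*sin(d) - 5)/(2*sin(d) + cos(d)^2)^3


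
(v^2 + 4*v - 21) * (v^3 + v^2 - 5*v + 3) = v^5 + 5*v^4 - 22*v^3 - 38*v^2 + 117*v - 63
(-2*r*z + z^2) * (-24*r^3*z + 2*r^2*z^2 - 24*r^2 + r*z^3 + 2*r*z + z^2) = 48*r^4*z^2 - 28*r^3*z^3 + 48*r^3*z - 28*r^2*z^2 + r*z^5 + z^4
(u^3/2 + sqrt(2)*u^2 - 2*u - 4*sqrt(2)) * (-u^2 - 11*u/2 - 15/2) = -u^5/2 - 11*u^4/4 - sqrt(2)*u^4 - 11*sqrt(2)*u^3/2 - 7*u^3/4 - 7*sqrt(2)*u^2/2 + 11*u^2 + 15*u + 22*sqrt(2)*u + 30*sqrt(2)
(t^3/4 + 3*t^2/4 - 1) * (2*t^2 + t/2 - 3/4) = t^5/2 + 13*t^4/8 + 3*t^3/16 - 41*t^2/16 - t/2 + 3/4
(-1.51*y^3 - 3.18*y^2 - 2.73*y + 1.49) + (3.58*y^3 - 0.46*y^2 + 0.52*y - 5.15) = 2.07*y^3 - 3.64*y^2 - 2.21*y - 3.66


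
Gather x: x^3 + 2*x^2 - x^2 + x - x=x^3 + x^2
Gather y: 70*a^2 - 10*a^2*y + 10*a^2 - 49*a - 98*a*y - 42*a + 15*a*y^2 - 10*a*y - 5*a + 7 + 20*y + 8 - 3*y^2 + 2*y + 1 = 80*a^2 - 96*a + y^2*(15*a - 3) + y*(-10*a^2 - 108*a + 22) + 16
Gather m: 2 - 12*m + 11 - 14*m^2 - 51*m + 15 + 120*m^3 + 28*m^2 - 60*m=120*m^3 + 14*m^2 - 123*m + 28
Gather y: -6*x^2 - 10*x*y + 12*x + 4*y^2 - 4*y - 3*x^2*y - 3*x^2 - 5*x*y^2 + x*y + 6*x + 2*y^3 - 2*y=-9*x^2 + 18*x + 2*y^3 + y^2*(4 - 5*x) + y*(-3*x^2 - 9*x - 6)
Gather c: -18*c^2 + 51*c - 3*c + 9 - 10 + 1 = -18*c^2 + 48*c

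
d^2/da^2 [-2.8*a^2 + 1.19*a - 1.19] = -5.60000000000000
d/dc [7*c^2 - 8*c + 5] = 14*c - 8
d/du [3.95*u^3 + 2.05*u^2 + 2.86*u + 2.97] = 11.85*u^2 + 4.1*u + 2.86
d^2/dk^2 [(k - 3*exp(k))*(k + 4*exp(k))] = k*exp(k) - 48*exp(2*k) + 2*exp(k) + 2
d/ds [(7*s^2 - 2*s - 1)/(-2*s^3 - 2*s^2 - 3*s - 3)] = (14*s^4 - 8*s^3 - 31*s^2 - 46*s + 3)/(4*s^6 + 8*s^5 + 16*s^4 + 24*s^3 + 21*s^2 + 18*s + 9)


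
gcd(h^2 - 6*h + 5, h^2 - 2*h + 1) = h - 1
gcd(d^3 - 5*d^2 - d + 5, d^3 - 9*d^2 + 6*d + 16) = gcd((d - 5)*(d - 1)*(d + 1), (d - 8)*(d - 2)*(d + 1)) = d + 1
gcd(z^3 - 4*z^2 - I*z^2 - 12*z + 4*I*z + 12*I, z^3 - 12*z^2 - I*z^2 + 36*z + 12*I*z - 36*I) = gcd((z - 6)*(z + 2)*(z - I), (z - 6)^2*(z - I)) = z^2 + z*(-6 - I) + 6*I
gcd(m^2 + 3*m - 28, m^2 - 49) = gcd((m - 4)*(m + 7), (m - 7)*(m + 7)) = m + 7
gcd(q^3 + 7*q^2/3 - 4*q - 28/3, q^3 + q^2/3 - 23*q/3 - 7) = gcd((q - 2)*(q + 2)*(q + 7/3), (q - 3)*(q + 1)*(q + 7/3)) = q + 7/3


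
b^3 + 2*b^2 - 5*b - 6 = (b - 2)*(b + 1)*(b + 3)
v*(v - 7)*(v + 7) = v^3 - 49*v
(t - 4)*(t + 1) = t^2 - 3*t - 4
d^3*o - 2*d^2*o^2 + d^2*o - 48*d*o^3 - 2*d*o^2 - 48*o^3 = (d - 8*o)*(d + 6*o)*(d*o + o)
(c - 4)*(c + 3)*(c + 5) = c^3 + 4*c^2 - 17*c - 60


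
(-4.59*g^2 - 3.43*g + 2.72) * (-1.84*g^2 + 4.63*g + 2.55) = 8.4456*g^4 - 14.9405*g^3 - 32.5902*g^2 + 3.8471*g + 6.936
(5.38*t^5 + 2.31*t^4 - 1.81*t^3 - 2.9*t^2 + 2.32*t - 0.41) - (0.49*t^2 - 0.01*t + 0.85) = 5.38*t^5 + 2.31*t^4 - 1.81*t^3 - 3.39*t^2 + 2.33*t - 1.26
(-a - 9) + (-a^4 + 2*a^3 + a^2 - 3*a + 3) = -a^4 + 2*a^3 + a^2 - 4*a - 6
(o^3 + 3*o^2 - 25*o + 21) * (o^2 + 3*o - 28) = o^5 + 6*o^4 - 44*o^3 - 138*o^2 + 763*o - 588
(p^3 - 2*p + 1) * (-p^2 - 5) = -p^5 - 3*p^3 - p^2 + 10*p - 5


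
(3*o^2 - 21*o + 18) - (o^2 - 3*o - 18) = 2*o^2 - 18*o + 36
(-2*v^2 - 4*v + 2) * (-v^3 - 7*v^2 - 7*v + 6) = 2*v^5 + 18*v^4 + 40*v^3 + 2*v^2 - 38*v + 12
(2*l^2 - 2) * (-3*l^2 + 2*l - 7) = -6*l^4 + 4*l^3 - 8*l^2 - 4*l + 14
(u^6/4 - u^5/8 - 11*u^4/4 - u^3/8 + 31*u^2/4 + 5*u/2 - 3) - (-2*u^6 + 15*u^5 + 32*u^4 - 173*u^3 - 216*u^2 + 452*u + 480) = 9*u^6/4 - 121*u^5/8 - 139*u^4/4 + 1383*u^3/8 + 895*u^2/4 - 899*u/2 - 483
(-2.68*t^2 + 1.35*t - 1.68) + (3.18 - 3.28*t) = -2.68*t^2 - 1.93*t + 1.5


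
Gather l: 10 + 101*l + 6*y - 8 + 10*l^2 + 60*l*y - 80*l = 10*l^2 + l*(60*y + 21) + 6*y + 2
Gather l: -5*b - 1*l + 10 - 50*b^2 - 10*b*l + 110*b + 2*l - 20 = -50*b^2 + 105*b + l*(1 - 10*b) - 10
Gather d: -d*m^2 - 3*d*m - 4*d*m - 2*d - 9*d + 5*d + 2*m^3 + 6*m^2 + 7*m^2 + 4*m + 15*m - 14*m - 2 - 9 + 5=d*(-m^2 - 7*m - 6) + 2*m^3 + 13*m^2 + 5*m - 6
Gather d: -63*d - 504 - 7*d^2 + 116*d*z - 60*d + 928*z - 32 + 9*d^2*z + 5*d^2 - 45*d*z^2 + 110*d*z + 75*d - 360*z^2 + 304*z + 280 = d^2*(9*z - 2) + d*(-45*z^2 + 226*z - 48) - 360*z^2 + 1232*z - 256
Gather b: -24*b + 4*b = -20*b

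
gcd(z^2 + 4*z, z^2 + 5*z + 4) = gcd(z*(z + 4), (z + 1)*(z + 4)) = z + 4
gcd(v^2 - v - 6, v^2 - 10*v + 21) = v - 3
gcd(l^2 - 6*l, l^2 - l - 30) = l - 6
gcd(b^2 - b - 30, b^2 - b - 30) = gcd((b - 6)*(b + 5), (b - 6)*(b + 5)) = b^2 - b - 30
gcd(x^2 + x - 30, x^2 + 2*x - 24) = x + 6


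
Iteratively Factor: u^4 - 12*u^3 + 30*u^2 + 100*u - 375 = (u + 3)*(u^3 - 15*u^2 + 75*u - 125) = (u - 5)*(u + 3)*(u^2 - 10*u + 25) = (u - 5)^2*(u + 3)*(u - 5)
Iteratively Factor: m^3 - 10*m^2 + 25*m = (m - 5)*(m^2 - 5*m) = m*(m - 5)*(m - 5)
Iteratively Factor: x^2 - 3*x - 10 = (x + 2)*(x - 5)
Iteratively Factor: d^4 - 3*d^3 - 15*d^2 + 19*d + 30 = (d - 2)*(d^3 - d^2 - 17*d - 15) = (d - 2)*(d + 3)*(d^2 - 4*d - 5) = (d - 2)*(d + 1)*(d + 3)*(d - 5)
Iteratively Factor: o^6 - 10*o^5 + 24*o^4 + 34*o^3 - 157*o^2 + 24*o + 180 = (o - 2)*(o^5 - 8*o^4 + 8*o^3 + 50*o^2 - 57*o - 90) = (o - 2)*(o + 1)*(o^4 - 9*o^3 + 17*o^2 + 33*o - 90) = (o - 2)*(o + 1)*(o + 2)*(o^3 - 11*o^2 + 39*o - 45) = (o - 5)*(o - 2)*(o + 1)*(o + 2)*(o^2 - 6*o + 9) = (o - 5)*(o - 3)*(o - 2)*(o + 1)*(o + 2)*(o - 3)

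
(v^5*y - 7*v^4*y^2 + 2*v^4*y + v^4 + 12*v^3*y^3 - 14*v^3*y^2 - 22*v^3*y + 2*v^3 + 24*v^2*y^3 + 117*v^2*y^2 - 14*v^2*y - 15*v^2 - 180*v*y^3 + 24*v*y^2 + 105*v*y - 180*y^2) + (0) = v^5*y - 7*v^4*y^2 + 2*v^4*y + v^4 + 12*v^3*y^3 - 14*v^3*y^2 - 22*v^3*y + 2*v^3 + 24*v^2*y^3 + 117*v^2*y^2 - 14*v^2*y - 15*v^2 - 180*v*y^3 + 24*v*y^2 + 105*v*y - 180*y^2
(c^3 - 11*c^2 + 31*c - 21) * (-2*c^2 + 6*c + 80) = -2*c^5 + 28*c^4 - 48*c^3 - 652*c^2 + 2354*c - 1680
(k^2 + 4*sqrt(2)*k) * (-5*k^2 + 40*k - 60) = -5*k^4 - 20*sqrt(2)*k^3 + 40*k^3 - 60*k^2 + 160*sqrt(2)*k^2 - 240*sqrt(2)*k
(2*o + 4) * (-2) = -4*o - 8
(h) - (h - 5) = 5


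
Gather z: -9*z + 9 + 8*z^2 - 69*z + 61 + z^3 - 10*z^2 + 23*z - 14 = z^3 - 2*z^2 - 55*z + 56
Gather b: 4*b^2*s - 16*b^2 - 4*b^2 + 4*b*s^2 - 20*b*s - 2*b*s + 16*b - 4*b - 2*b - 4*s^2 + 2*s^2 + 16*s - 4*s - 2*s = b^2*(4*s - 20) + b*(4*s^2 - 22*s + 10) - 2*s^2 + 10*s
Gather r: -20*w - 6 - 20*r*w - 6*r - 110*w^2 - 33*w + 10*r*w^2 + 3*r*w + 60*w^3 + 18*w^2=r*(10*w^2 - 17*w - 6) + 60*w^3 - 92*w^2 - 53*w - 6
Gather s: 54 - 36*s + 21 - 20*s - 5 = 70 - 56*s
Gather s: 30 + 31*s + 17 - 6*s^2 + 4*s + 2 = -6*s^2 + 35*s + 49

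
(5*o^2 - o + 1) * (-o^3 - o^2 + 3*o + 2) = -5*o^5 - 4*o^4 + 15*o^3 + 6*o^2 + o + 2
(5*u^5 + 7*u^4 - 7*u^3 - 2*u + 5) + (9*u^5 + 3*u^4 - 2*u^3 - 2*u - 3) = 14*u^5 + 10*u^4 - 9*u^3 - 4*u + 2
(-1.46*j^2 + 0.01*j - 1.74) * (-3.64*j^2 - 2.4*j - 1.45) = 5.3144*j^4 + 3.4676*j^3 + 8.4266*j^2 + 4.1615*j + 2.523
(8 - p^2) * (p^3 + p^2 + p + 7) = -p^5 - p^4 + 7*p^3 + p^2 + 8*p + 56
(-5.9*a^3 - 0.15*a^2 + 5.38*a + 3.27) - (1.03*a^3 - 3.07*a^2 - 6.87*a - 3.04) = -6.93*a^3 + 2.92*a^2 + 12.25*a + 6.31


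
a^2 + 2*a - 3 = (a - 1)*(a + 3)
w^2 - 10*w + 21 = (w - 7)*(w - 3)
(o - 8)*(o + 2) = o^2 - 6*o - 16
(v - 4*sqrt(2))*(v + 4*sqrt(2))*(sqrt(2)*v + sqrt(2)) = sqrt(2)*v^3 + sqrt(2)*v^2 - 32*sqrt(2)*v - 32*sqrt(2)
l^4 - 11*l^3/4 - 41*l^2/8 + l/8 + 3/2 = (l - 4)*(l - 1/2)*(l + 3/4)*(l + 1)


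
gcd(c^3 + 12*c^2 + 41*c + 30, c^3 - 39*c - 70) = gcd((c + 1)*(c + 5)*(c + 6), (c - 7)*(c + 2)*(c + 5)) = c + 5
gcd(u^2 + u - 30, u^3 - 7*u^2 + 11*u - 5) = u - 5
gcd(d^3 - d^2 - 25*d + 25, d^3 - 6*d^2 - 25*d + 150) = d^2 - 25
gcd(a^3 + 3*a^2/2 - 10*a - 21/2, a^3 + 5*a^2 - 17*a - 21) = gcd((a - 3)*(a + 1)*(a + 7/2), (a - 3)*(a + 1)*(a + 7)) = a^2 - 2*a - 3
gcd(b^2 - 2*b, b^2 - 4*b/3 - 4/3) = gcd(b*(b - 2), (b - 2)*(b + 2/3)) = b - 2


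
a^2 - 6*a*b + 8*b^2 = (a - 4*b)*(a - 2*b)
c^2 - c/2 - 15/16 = (c - 5/4)*(c + 3/4)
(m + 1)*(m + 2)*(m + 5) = m^3 + 8*m^2 + 17*m + 10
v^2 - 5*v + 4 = (v - 4)*(v - 1)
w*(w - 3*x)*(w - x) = w^3 - 4*w^2*x + 3*w*x^2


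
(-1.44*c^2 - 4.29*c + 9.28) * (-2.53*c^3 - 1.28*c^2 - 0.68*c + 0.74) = 3.6432*c^5 + 12.6969*c^4 - 17.008*c^3 - 10.0268*c^2 - 9.485*c + 6.8672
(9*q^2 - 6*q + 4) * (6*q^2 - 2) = 54*q^4 - 36*q^3 + 6*q^2 + 12*q - 8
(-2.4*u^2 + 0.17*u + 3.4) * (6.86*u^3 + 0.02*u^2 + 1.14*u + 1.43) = -16.464*u^5 + 1.1182*u^4 + 20.5914*u^3 - 3.1702*u^2 + 4.1191*u + 4.862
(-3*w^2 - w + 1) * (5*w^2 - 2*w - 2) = -15*w^4 + w^3 + 13*w^2 - 2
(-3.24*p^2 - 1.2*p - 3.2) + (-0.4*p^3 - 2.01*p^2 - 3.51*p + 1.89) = -0.4*p^3 - 5.25*p^2 - 4.71*p - 1.31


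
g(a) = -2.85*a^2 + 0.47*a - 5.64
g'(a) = 0.47 - 5.7*a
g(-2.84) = -29.96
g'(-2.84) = 16.66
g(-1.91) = -16.93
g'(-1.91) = 11.36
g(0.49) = -6.09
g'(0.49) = -2.32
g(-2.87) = -30.46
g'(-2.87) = 16.83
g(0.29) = -5.74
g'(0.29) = -1.18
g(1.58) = -12.01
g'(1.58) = -8.54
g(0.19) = -5.65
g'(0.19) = -0.61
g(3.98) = -48.91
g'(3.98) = -22.22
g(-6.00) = -111.06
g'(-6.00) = 34.67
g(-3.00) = -32.70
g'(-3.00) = 17.57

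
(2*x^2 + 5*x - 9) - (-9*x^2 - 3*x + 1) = 11*x^2 + 8*x - 10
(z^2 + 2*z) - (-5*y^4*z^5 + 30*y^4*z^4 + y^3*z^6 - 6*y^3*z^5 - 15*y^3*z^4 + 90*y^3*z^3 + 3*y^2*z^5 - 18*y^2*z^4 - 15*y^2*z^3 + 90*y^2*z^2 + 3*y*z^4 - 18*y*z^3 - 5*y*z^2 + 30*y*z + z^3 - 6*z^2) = 5*y^4*z^5 - 30*y^4*z^4 - y^3*z^6 + 6*y^3*z^5 + 15*y^3*z^4 - 90*y^3*z^3 - 3*y^2*z^5 + 18*y^2*z^4 + 15*y^2*z^3 - 90*y^2*z^2 - 3*y*z^4 + 18*y*z^3 + 5*y*z^2 - 30*y*z - z^3 + 7*z^2 + 2*z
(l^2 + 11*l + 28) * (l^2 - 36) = l^4 + 11*l^3 - 8*l^2 - 396*l - 1008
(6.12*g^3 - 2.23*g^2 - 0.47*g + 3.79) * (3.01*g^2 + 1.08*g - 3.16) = 18.4212*g^5 - 0.102699999999999*g^4 - 23.1623*g^3 + 17.9471*g^2 + 5.5784*g - 11.9764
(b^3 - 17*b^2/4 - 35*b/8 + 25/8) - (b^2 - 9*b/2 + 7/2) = b^3 - 21*b^2/4 + b/8 - 3/8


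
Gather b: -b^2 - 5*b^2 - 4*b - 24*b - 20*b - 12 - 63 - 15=-6*b^2 - 48*b - 90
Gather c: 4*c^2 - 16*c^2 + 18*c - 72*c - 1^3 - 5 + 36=-12*c^2 - 54*c + 30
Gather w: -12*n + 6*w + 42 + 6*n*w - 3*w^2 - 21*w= -12*n - 3*w^2 + w*(6*n - 15) + 42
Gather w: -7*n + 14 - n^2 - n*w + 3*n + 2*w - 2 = -n^2 - 4*n + w*(2 - n) + 12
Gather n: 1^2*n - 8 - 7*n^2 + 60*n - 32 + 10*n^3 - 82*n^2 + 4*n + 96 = 10*n^3 - 89*n^2 + 65*n + 56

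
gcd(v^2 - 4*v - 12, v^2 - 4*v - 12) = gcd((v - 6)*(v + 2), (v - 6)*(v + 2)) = v^2 - 4*v - 12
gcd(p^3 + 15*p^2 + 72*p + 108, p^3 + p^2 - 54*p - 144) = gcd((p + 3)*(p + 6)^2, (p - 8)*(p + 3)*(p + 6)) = p^2 + 9*p + 18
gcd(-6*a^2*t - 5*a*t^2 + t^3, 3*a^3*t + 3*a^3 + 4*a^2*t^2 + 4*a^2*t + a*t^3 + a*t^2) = a + t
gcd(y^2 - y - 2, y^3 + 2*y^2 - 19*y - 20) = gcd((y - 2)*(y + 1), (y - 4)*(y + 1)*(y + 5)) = y + 1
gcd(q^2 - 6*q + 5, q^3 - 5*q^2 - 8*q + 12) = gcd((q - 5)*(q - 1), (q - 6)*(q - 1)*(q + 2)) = q - 1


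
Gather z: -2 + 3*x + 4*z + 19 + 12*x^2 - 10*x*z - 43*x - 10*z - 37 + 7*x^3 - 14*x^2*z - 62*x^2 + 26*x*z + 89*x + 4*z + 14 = 7*x^3 - 50*x^2 + 49*x + z*(-14*x^2 + 16*x - 2) - 6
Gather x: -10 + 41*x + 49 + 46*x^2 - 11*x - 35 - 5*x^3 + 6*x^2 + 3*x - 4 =-5*x^3 + 52*x^2 + 33*x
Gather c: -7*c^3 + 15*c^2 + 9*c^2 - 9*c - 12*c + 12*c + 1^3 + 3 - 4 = -7*c^3 + 24*c^2 - 9*c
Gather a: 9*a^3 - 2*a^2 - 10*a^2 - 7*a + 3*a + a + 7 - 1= 9*a^3 - 12*a^2 - 3*a + 6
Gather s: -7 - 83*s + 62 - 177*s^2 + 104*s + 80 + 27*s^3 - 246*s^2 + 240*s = 27*s^3 - 423*s^2 + 261*s + 135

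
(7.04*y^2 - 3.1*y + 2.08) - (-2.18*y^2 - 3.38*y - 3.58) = 9.22*y^2 + 0.28*y + 5.66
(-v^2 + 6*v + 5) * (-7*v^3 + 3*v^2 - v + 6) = 7*v^5 - 45*v^4 - 16*v^3 + 3*v^2 + 31*v + 30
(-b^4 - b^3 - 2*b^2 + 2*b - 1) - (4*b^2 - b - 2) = -b^4 - b^3 - 6*b^2 + 3*b + 1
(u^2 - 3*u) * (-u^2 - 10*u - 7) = -u^4 - 7*u^3 + 23*u^2 + 21*u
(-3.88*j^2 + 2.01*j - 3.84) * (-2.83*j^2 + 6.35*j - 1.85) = 10.9804*j^4 - 30.3263*j^3 + 30.8087*j^2 - 28.1025*j + 7.104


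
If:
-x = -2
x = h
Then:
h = 2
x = 2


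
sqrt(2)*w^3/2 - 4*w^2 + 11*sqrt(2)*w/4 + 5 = (w - 5*sqrt(2)/2)*(w - 2*sqrt(2))*(sqrt(2)*w/2 + 1/2)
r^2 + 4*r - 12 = (r - 2)*(r + 6)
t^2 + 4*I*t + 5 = (t - I)*(t + 5*I)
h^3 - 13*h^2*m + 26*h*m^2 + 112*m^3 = (h - 8*m)*(h - 7*m)*(h + 2*m)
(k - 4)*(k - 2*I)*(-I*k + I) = -I*k^3 - 2*k^2 + 5*I*k^2 + 10*k - 4*I*k - 8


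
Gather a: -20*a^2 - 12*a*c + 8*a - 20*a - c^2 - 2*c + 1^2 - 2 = -20*a^2 + a*(-12*c - 12) - c^2 - 2*c - 1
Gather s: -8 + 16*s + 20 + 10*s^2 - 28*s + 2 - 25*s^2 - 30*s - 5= -15*s^2 - 42*s + 9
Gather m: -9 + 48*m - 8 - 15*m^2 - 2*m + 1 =-15*m^2 + 46*m - 16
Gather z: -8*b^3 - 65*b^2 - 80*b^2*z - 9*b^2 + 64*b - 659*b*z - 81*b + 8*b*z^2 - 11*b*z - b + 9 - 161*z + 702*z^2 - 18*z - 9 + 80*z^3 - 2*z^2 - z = -8*b^3 - 74*b^2 - 18*b + 80*z^3 + z^2*(8*b + 700) + z*(-80*b^2 - 670*b - 180)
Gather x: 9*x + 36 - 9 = 9*x + 27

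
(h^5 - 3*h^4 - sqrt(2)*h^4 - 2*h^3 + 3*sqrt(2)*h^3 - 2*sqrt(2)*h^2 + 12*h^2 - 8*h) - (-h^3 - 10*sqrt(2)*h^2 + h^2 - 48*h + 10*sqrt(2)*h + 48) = h^5 - 3*h^4 - sqrt(2)*h^4 - h^3 + 3*sqrt(2)*h^3 + 11*h^2 + 8*sqrt(2)*h^2 - 10*sqrt(2)*h + 40*h - 48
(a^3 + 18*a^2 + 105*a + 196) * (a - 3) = a^4 + 15*a^3 + 51*a^2 - 119*a - 588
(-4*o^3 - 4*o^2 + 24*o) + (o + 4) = -4*o^3 - 4*o^2 + 25*o + 4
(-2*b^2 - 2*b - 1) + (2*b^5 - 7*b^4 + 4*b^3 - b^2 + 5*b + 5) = 2*b^5 - 7*b^4 + 4*b^3 - 3*b^2 + 3*b + 4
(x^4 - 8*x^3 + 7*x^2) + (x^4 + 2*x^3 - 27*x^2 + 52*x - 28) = 2*x^4 - 6*x^3 - 20*x^2 + 52*x - 28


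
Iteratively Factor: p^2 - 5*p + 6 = (p - 2)*(p - 3)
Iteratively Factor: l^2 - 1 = (l + 1)*(l - 1)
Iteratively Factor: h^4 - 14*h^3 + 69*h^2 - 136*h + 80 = (h - 5)*(h^3 - 9*h^2 + 24*h - 16) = (h - 5)*(h - 1)*(h^2 - 8*h + 16) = (h - 5)*(h - 4)*(h - 1)*(h - 4)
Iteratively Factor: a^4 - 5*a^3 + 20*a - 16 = (a - 2)*(a^3 - 3*a^2 - 6*a + 8) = (a - 2)*(a + 2)*(a^2 - 5*a + 4) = (a - 4)*(a - 2)*(a + 2)*(a - 1)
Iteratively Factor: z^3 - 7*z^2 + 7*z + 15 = (z - 3)*(z^2 - 4*z - 5) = (z - 3)*(z + 1)*(z - 5)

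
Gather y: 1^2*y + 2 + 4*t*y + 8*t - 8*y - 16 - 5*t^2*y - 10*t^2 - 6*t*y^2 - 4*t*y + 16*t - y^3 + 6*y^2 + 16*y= -10*t^2 + 24*t - y^3 + y^2*(6 - 6*t) + y*(9 - 5*t^2) - 14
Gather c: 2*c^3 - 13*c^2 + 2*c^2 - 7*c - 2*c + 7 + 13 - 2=2*c^3 - 11*c^2 - 9*c + 18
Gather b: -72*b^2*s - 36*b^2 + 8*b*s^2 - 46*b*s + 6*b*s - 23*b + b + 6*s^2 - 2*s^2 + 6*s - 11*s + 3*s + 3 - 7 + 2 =b^2*(-72*s - 36) + b*(8*s^2 - 40*s - 22) + 4*s^2 - 2*s - 2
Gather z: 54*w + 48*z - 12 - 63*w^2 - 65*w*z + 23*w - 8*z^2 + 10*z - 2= -63*w^2 + 77*w - 8*z^2 + z*(58 - 65*w) - 14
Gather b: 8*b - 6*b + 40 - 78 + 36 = 2*b - 2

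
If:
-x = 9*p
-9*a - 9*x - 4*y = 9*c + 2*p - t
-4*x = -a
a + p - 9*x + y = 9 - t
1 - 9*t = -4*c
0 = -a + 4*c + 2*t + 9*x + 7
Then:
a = -40284/23083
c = -23800/23083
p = 1119/23083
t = -8013/23083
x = -10071/23083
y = 164286/23083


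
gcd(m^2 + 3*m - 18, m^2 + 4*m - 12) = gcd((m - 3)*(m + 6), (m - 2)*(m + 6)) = m + 6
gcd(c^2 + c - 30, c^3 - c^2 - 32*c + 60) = c^2 + c - 30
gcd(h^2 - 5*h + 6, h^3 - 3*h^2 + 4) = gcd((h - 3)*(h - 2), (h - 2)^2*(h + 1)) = h - 2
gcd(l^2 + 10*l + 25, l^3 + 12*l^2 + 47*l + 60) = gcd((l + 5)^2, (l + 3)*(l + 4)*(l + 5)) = l + 5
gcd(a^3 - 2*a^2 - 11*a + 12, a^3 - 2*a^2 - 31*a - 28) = 1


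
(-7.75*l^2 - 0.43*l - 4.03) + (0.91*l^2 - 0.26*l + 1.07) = -6.84*l^2 - 0.69*l - 2.96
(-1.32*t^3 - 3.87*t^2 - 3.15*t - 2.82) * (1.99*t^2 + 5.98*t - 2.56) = -2.6268*t^5 - 15.5949*t^4 - 26.0319*t^3 - 14.5416*t^2 - 8.7996*t + 7.2192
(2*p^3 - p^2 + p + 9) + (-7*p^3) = -5*p^3 - p^2 + p + 9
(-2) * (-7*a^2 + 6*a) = 14*a^2 - 12*a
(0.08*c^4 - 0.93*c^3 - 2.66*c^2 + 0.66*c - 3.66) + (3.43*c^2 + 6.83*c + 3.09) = 0.08*c^4 - 0.93*c^3 + 0.77*c^2 + 7.49*c - 0.57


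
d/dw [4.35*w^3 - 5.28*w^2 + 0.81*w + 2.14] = 13.05*w^2 - 10.56*w + 0.81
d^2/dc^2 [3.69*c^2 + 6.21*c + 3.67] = 7.38000000000000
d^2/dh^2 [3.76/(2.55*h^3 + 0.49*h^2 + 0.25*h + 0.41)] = (-(57.528*h + 3.6848)*(2.55*h^3 + 0.49*h^2 + 0.25*h + 0.41) + 3.76*(7.65*h^2 + 0.98*h + 0.25)*(15.3*h^2 + 1.96*h + 0.5))/(2.55*h^3 + 0.49*h^2 + 0.25*h + 0.41)^3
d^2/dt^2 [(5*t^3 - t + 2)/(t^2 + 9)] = 4*(-23*t^3 + 3*t^2 + 621*t - 9)/(t^6 + 27*t^4 + 243*t^2 + 729)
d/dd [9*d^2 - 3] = 18*d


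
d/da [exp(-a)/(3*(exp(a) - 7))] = (7 - 2*exp(a))*exp(-a)/(3*(exp(2*a) - 14*exp(a) + 49))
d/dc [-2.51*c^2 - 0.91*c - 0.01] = -5.02*c - 0.91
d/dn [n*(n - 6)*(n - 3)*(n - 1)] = 4*n^3 - 30*n^2 + 54*n - 18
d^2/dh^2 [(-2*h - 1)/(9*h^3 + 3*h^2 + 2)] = 6*(-3*h^2*(2*h + 1)*(9*h + 2)^2 + (18*h^2 + 4*h + (2*h + 1)*(9*h + 1))*(9*h^3 + 3*h^2 + 2))/(9*h^3 + 3*h^2 + 2)^3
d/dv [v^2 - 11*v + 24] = 2*v - 11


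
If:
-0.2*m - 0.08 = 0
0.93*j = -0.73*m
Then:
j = 0.31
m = -0.40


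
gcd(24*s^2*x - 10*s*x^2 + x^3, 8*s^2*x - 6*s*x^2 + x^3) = -4*s*x + x^2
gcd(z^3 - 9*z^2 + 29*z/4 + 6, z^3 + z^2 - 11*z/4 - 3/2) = z^2 - z - 3/4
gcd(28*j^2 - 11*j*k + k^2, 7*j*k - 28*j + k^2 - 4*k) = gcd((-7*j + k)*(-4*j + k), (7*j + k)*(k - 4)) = 1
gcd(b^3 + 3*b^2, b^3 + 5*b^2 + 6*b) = b^2 + 3*b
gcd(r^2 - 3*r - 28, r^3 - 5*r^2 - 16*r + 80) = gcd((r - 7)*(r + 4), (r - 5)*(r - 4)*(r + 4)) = r + 4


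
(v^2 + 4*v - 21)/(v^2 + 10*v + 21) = (v - 3)/(v + 3)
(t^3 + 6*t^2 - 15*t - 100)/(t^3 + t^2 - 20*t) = (t + 5)/t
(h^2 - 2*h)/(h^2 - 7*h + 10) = h/(h - 5)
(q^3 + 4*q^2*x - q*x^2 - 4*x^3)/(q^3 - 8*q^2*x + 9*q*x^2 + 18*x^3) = (q^2 + 3*q*x - 4*x^2)/(q^2 - 9*q*x + 18*x^2)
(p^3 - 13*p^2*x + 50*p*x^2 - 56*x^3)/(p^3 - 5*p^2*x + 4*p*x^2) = (-p^2 + 9*p*x - 14*x^2)/(p*(-p + x))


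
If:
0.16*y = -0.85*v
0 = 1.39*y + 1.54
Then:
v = 0.21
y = -1.11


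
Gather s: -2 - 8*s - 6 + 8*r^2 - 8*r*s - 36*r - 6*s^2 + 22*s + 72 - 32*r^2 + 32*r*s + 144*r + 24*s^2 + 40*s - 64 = -24*r^2 + 108*r + 18*s^2 + s*(24*r + 54)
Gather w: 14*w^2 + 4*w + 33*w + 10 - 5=14*w^2 + 37*w + 5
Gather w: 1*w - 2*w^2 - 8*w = -2*w^2 - 7*w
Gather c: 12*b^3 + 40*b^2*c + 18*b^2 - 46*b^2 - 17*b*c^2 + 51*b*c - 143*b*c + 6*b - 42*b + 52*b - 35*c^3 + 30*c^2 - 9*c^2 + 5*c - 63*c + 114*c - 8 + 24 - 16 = 12*b^3 - 28*b^2 + 16*b - 35*c^3 + c^2*(21 - 17*b) + c*(40*b^2 - 92*b + 56)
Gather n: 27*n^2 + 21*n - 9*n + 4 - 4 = 27*n^2 + 12*n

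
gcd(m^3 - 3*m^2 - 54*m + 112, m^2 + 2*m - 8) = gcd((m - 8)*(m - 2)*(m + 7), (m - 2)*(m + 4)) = m - 2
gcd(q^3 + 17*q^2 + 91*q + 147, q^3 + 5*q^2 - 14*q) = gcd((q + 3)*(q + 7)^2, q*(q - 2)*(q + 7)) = q + 7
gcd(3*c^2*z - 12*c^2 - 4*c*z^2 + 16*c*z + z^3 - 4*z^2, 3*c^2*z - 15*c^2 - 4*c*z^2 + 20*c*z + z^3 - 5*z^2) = 3*c^2 - 4*c*z + z^2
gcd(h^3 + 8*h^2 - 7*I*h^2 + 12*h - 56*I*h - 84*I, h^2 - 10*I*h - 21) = h - 7*I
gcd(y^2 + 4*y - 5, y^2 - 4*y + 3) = y - 1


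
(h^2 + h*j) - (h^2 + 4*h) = h*j - 4*h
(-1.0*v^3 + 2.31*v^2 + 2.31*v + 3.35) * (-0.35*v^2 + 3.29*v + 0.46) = 0.35*v^5 - 4.0985*v^4 + 6.3314*v^3 + 7.49*v^2 + 12.0841*v + 1.541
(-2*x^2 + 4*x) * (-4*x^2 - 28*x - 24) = 8*x^4 + 40*x^3 - 64*x^2 - 96*x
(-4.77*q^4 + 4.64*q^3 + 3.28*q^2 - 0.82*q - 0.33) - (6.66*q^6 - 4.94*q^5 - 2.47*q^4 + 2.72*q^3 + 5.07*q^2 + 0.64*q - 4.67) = -6.66*q^6 + 4.94*q^5 - 2.3*q^4 + 1.92*q^3 - 1.79*q^2 - 1.46*q + 4.34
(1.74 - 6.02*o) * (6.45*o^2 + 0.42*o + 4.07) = -38.829*o^3 + 8.6946*o^2 - 23.7706*o + 7.0818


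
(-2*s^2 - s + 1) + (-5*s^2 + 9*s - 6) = -7*s^2 + 8*s - 5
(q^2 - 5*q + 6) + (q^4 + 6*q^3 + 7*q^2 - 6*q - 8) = q^4 + 6*q^3 + 8*q^2 - 11*q - 2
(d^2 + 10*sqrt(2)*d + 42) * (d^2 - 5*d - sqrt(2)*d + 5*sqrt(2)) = d^4 - 5*d^3 + 9*sqrt(2)*d^3 - 45*sqrt(2)*d^2 + 22*d^2 - 110*d - 42*sqrt(2)*d + 210*sqrt(2)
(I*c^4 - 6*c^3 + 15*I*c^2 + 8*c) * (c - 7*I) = I*c^5 + c^4 + 57*I*c^3 + 113*c^2 - 56*I*c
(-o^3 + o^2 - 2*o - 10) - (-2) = -o^3 + o^2 - 2*o - 8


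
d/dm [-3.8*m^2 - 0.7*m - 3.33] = -7.6*m - 0.7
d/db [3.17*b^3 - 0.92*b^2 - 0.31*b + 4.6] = 9.51*b^2 - 1.84*b - 0.31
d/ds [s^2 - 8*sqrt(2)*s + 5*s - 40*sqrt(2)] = 2*s - 8*sqrt(2) + 5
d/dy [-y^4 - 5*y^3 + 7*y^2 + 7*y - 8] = -4*y^3 - 15*y^2 + 14*y + 7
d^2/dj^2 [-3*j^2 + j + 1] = -6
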